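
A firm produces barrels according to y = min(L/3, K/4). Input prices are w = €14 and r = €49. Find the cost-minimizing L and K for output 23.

With a fixed-proportions technology, the cost-minimizing bundle uses no slack in either input: L/3 = K/4 = y.
So L = 3·23 = 69 and K = 4·23 = 92.

L* = 69, K* = 92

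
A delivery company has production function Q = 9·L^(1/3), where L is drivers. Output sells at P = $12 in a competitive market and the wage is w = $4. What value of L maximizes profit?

MP_L = (1/3)·9·L^(-2/3) = 3·L^(-2/3).
Profit maximization for a price taker requires P·MP_L = w: 12·3·L^(-2/3) = 4.
So L^(-2/3) = 1/9, which gives L = 27.

L* = 27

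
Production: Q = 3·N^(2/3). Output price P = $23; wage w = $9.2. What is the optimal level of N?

N* = 125

MP_N = (2/3)·3·N^(-1/3) = 2·N^(-1/3).
Profit maximization for a price taker requires P·MP_N = w: 23·2·N^(-1/3) = 9.2.
So N^(-1/3) = 0.2, which gives N = 125.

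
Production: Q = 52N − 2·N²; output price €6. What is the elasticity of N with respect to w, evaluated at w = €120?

From P·MP_N = w with MP_N = 52 − 4N, labor demand is N(w) = (52 − w/6)/4.
dN/dw = −1/(24) = -1/24.
At w = 120, N = 8, so ε = (dN/dw)·(w/N) = (-1/24)·(120/8) = -0.625.

ε = -0.625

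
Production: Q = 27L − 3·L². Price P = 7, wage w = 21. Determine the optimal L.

L* = 4

The marginal product of L is MP_L = 27 − 6L.
A price-taking firm hires until the value of the marginal product equals the wage: P·MP_L = w, so 7·(27 − 6L) = 21.
Then 27 − 6L = 3, giving L = 4.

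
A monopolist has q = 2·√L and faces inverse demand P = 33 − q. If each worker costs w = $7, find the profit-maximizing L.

Marginal revenue from the inverse demand is MR = 33 − 2q.
The marginal product is MP_L = L^(-1/2).
A monopolist hires until marginal revenue product equals the wage: MR·MP_L = w.
At L, q = 2·√L. Substituting and solving: (33 − 4·√L)·L^(-1/2) = 7 gives L = 9.

L* = 9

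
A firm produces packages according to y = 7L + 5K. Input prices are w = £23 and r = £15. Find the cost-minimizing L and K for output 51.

The inputs are perfect substitutes, so the firm uses whichever has the lower cost per unit of output.
Cost per unit of output via L is w/7 = 23/7; via K it is r/5 = 3. K is cheaper.
Producing y = 51 with K alone: L = 0, K = 10.2.

L* = 0, K* = 10.2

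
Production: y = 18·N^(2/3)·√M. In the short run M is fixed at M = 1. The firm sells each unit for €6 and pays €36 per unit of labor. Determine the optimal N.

N* = 8

With M = 1, MP_N = (2/3)·18·N^(-1/3)·1^(1/2) = 12·N^(-1/3).
Profit maximization for a price taker requires P·MP_N = w: 6·12·N^(-1/3) = 36.
So N^(-1/3) = 0.5, which gives N = 8.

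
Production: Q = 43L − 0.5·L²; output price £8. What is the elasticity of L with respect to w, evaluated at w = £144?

From P·MP_L = w with MP_L = 43 − L, labor demand is L(w) = 43 − w/8.
dL/dw = −1/(8) = -0.125.
At w = 144, L = 25, so ε = (dL/dw)·(w/L) = (-0.125)·(144/25) = -0.72.

ε = -0.72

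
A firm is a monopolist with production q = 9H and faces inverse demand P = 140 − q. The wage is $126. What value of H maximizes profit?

Marginal revenue from the inverse demand is MR = 140 − 2q.
The marginal product is MP_H = 9.
A monopolist hires until marginal revenue product equals the wage: MR·MP_H = w.
(140 − 18H)·9 = 126, so H = 7.

H* = 7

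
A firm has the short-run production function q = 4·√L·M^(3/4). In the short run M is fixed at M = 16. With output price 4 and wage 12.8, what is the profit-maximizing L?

With M = 16, MP_L = (1/2)·4·L^(-1/2)·16^(3/4) = 16·L^(-1/2).
Profit maximization for a price taker requires P·MP_L = w: 4·16·L^(-1/2) = 12.8.
So L^(-1/2) = 0.2, which gives L = 25.

L* = 25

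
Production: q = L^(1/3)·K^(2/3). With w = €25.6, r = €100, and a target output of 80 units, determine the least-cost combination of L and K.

L* = 125, K* = 64

Cost minimization requires the marginal rate of technical substitution to equal the input-price ratio: MP_L/MP_K = w/r.
Here MP_L/MP_K = (1/3)·(K/L)/(2/3) = 0.5·(K/L). Setting this equal to 25.6/100 = 0.256 gives K = 0.512L.
Substituting into q = 80: L^(1/3)·(0.512L)^(2/3) = 80.
Solving, L = 125 and K = 64.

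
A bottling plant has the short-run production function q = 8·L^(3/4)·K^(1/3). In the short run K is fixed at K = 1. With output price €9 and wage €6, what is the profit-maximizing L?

With K = 1, MP_L = (3/4)·8·L^(-1/4)·1^(1/3) = 6·L^(-1/4).
Profit maximization for a price taker requires P·MP_L = w: 9·6·L^(-1/4) = 6.
So L^(-1/4) = 1/9, which gives L = 6561.

L* = 6561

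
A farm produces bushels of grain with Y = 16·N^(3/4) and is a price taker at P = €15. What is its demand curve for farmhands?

MP_N = (3/4)·16·N^(-1/4) = 12·N^(-1/4).
Setting P·MP_N = w: 180·N^(-1/4) = w.
Solving for N: N^(-1/4) = w/180, so N = (180/w)^(4).

N(w) = (180/w)^(4)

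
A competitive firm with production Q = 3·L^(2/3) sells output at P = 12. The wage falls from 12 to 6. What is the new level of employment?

L* = 64

From P·MP_L = w with MP_L = 2·L^(-1/3), the labor demand is L(w) = (24/w)^(3).
At w = 12: L = 8. At w = 6: L = 64.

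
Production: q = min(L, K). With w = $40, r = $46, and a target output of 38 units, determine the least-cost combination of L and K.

With a fixed-proportions technology, the cost-minimizing bundle uses no slack in either input: L = K = q.
So L = 38 and K = 38.

L* = 38, K* = 38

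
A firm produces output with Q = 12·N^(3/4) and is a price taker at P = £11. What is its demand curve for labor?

MP_N = (3/4)·12·N^(-1/4) = 9·N^(-1/4).
Setting P·MP_N = w: 99·N^(-1/4) = w.
Solving for N: N^(-1/4) = w/99, so N = (99/w)^(4).

N(w) = (99/w)^(4)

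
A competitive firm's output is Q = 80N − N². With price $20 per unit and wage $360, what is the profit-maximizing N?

N* = 31

The marginal product of N is MP_N = 80 − 2N.
A price-taking firm hires until the value of the marginal product equals the wage: P·MP_N = w, so 20·(80 − 2N) = 360.
Then 80 − 2N = 18, giving N = 31.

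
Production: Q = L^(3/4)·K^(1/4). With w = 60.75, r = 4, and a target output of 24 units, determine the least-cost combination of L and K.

Cost minimization requires the marginal rate of technical substitution to equal the input-price ratio: MP_L/MP_K = w/r.
Here MP_L/MP_K = (3/4)·(K/L)/(1/4) = 3·(K/L). Setting this equal to 60.75/4 = 15.1875 gives K = 5.0625L.
Substituting into Q = 24: L^(3/4)·(5.0625L)^(1/4) = 24.
Solving, L = 16 and K = 81.

L* = 16, K* = 81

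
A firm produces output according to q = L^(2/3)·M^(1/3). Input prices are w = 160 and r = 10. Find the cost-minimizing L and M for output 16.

L* = 8, M* = 64

Cost minimization requires the marginal rate of technical substitution to equal the input-price ratio: MP_L/MP_M = w/r.
Here MP_L/MP_M = (2/3)·(M/L)/(1/3) = 2·(M/L). Setting this equal to 160/10 = 16 gives M = 8L.
Substituting into q = 16: L^(2/3)·(8L)^(1/3) = 16.
Solving, L = 8 and M = 64.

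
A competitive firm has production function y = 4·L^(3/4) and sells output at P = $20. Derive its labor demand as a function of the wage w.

MP_L = (3/4)·4·L^(-1/4) = 3·L^(-1/4).
Setting P·MP_L = w: 60·L^(-1/4) = w.
Solving for L: L^(-1/4) = w/60, so L = (60/w)^(4).

L(w) = (60/w)^(4)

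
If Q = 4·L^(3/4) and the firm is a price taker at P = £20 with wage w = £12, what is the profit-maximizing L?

L* = 625

MP_L = (3/4)·4·L^(-1/4) = 3·L^(-1/4).
Profit maximization for a price taker requires P·MP_L = w: 20·3·L^(-1/4) = 12.
So L^(-1/4) = 0.2, which gives L = 625.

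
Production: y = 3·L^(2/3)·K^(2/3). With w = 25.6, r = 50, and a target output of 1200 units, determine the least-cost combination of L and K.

L* = 125, K* = 64

Cost minimization requires the marginal rate of technical substitution to equal the input-price ratio: MP_L/MP_K = w/r.
Here MP_L/MP_K = (2/3)·(K/L)/(2/3) = (K/L). Setting this equal to 25.6/50 = 0.512 gives K = 0.512L.
Substituting into y = 1200: 3·L^(2/3)·(0.512L)^(2/3) = 1200.
Solving, L = 125 and K = 64.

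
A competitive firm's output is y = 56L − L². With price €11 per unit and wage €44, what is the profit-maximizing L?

The marginal product of L is MP_L = 56 − 2L.
A price-taking firm hires until the value of the marginal product equals the wage: P·MP_L = w, so 11·(56 − 2L) = 44.
Then 56 − 2L = 4, giving L = 26.

L* = 26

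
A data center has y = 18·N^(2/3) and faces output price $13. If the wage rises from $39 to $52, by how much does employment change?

ΔN = -37

From P·MP_N = w with MP_N = 12·N^(-1/3), the labor demand is N(w) = (156/w)^(3).
At w = 39: N = 64. At w = 52: N = 27.
ΔN = 27 − 64 = -37.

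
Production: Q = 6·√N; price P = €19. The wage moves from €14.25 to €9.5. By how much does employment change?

From P·MP_N = w with MP_N = 3·N^(-1/2), the labor demand is N(w) = (57/w)^(2).
At w = 14.25: N = 16. At w = 9.5: N = 36.
ΔN = 36 − 16 = 20.

ΔN = 20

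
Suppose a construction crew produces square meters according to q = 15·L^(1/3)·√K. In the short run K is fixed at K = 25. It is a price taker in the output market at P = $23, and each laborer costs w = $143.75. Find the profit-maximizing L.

With K = 25, MP_L = (1/3)·15·L^(-2/3)·25^(1/2) = 25·L^(-2/3).
Profit maximization for a price taker requires P·MP_L = w: 23·25·L^(-2/3) = 143.75.
So L^(-2/3) = 0.25, which gives L = 8.

L* = 8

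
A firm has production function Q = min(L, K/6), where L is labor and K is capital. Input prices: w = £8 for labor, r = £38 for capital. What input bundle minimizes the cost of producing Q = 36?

With a fixed-proportions technology, the cost-minimizing bundle uses no slack in either input: L = K/6 = Q.
So L = 36 and K = 6·36 = 216.

L* = 36, K* = 216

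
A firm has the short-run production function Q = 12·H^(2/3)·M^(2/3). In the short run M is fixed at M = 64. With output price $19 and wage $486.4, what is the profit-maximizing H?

H* = 125

With M = 64, MP_H = (2/3)·12·H^(-1/3)·64^(2/3) = 128·H^(-1/3).
Profit maximization for a price taker requires P·MP_H = w: 19·128·H^(-1/3) = 486.4.
So H^(-1/3) = 0.2, which gives H = 125.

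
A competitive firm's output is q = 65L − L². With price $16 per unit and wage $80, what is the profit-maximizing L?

L* = 30

The marginal product of L is MP_L = 65 − 2L.
A price-taking firm hires until the value of the marginal product equals the wage: P·MP_L = w, so 16·(65 − 2L) = 80.
Then 65 − 2L = 5, giving L = 30.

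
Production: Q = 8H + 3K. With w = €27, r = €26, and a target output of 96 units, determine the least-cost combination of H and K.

H* = 12, K* = 0

The inputs are perfect substitutes, so the firm uses whichever has the lower cost per unit of output.
Cost per unit of output via H is w/8 = 3.375; via K it is r/3 = 26/3. H is cheaper.
Producing Q = 96 with H alone: H = 12, K = 0.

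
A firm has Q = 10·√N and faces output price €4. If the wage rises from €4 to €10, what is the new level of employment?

N* = 4

From P·MP_N = w with MP_N = 5·N^(-1/2), the labor demand is N(w) = (20/w)^(2).
At w = 4: N = 25. At w = 10: N = 4.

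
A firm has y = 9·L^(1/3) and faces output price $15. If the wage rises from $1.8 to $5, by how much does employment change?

ΔL = -98

From P·MP_L = w with MP_L = 3·L^(-2/3), the labor demand is L(w) = (45/w)^(3/2).
At w = 1.8: L = 125. At w = 5: L = 27.
ΔL = 27 − 125 = -98.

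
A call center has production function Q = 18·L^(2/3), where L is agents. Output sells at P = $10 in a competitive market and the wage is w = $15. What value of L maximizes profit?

MP_L = (2/3)·18·L^(-1/3) = 12·L^(-1/3).
Profit maximization for a price taker requires P·MP_L = w: 10·12·L^(-1/3) = 15.
So L^(-1/3) = 0.125, which gives L = 512.

L* = 512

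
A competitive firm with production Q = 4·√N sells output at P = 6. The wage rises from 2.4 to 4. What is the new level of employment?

From P·MP_N = w with MP_N = 2·N^(-1/2), the labor demand is N(w) = (12/w)^(2).
At w = 2.4: N = 25. At w = 4: N = 9.

N* = 9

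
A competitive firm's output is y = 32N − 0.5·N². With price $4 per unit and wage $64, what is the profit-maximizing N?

The marginal product of N is MP_N = 32 − N.
A price-taking firm hires until the value of the marginal product equals the wage: P·MP_N = w, so 4·(32 − N) = 64.
Then 32 − N = 16, giving N = 16.

N* = 16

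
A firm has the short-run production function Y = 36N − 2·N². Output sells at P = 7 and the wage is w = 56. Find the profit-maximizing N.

The marginal product of N is MP_N = 36 − 4N.
A price-taking firm hires until the value of the marginal product equals the wage: P·MP_N = w, so 7·(36 − 4N) = 56.
Then 36 − 4N = 8, giving N = 7.

N* = 7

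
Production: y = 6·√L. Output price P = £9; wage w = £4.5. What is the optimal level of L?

MP_L = (1/2)·6·L^(-1/2) = 3·L^(-1/2).
Profit maximization for a price taker requires P·MP_L = w: 9·3·L^(-1/2) = 4.5.
So L^(-1/2) = 1/6, which gives L = 36.

L* = 36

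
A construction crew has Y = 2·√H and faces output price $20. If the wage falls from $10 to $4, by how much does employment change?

From P·MP_H = w with MP_H = H^(-1/2), the labor demand is H(w) = (20/w)^(2).
At w = 10: H = 4. At w = 4: H = 25.
ΔH = 25 − 4 = 21.

ΔH = 21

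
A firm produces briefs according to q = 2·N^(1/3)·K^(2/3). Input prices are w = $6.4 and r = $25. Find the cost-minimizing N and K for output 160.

N* = 125, K* = 64

Cost minimization requires the marginal rate of technical substitution to equal the input-price ratio: MP_N/MP_K = w/r.
Here MP_N/MP_K = (1/3)·(K/N)/(2/3) = 0.5·(K/N). Setting this equal to 6.4/25 = 0.256 gives K = 0.512N.
Substituting into q = 160: 2·N^(1/3)·(0.512N)^(2/3) = 160.
Solving, N = 125 and K = 64.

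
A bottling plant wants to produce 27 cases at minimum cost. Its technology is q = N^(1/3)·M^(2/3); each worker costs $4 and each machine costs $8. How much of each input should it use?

Cost minimization requires the marginal rate of technical substitution to equal the input-price ratio: MP_N/MP_M = w/r.
Here MP_N/MP_M = (1/3)·(M/N)/(2/3) = 0.5·(M/N). Setting this equal to 4/8 = 0.5 gives M = N.
Substituting into q = 27: N^(1/3)·(N)^(2/3) = 27.
Solving, N = 27 and M = 27.

N* = 27, M* = 27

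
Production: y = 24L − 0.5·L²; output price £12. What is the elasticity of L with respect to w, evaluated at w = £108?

ε = -0.6

From P·MP_L = w with MP_L = 24 − L, labor demand is L(w) = 24 − w/12.
dL/dw = −1/(12) = -1/12.
At w = 108, L = 15, so ε = (dL/dw)·(w/L) = (-1/12)·(108/15) = -0.6.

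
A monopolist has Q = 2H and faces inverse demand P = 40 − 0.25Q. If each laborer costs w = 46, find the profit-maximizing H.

Marginal revenue from the inverse demand is MR = 40 − 0.5Q.
The marginal product is MP_H = 2.
A monopolist hires until marginal revenue product equals the wage: MR·MP_H = w.
(40 − H)·2 = 46, so H = 17.

H* = 17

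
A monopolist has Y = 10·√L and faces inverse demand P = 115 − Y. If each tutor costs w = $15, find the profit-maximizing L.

L* = 25

Marginal revenue from the inverse demand is MR = 115 − 2Y.
The marginal product is MP_L = 5·L^(-1/2).
A monopolist hires until marginal revenue product equals the wage: MR·MP_L = w.
At L, Y = 10·√L. Substituting and solving: (115 − 20·√L)·5·L^(-1/2) = 15 gives L = 25.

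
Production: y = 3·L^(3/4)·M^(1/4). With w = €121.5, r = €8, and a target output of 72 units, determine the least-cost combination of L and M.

L* = 16, M* = 81

Cost minimization requires the marginal rate of technical substitution to equal the input-price ratio: MP_L/MP_M = w/r.
Here MP_L/MP_M = (3/4)·(M/L)/(1/4) = 3·(M/L). Setting this equal to 121.5/8 = 15.1875 gives M = 5.0625L.
Substituting into y = 72: 3·L^(3/4)·(5.0625L)^(1/4) = 72.
Solving, L = 16 and M = 81.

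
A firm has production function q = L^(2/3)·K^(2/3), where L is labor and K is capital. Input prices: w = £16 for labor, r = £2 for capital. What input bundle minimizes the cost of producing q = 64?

Cost minimization requires the marginal rate of technical substitution to equal the input-price ratio: MP_L/MP_K = w/r.
Here MP_L/MP_K = (2/3)·(K/L)/(2/3) = (K/L). Setting this equal to 16/2 = 8 gives K = 8L.
Substituting into q = 64: L^(2/3)·(8L)^(2/3) = 64.
Solving, L = 8 and K = 64.

L* = 8, K* = 64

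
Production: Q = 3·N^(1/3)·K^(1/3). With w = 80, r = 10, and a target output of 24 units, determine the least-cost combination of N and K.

N* = 8, K* = 64

Cost minimization requires the marginal rate of technical substitution to equal the input-price ratio: MP_N/MP_K = w/r.
Here MP_N/MP_K = (1/3)·(K/N)/(1/3) = (K/N). Setting this equal to 80/10 = 8 gives K = 8N.
Substituting into Q = 24: 3·N^(1/3)·(8N)^(1/3) = 24.
Solving, N = 8 and K = 64.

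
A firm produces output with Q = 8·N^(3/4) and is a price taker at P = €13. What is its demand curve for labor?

MP_N = (3/4)·8·N^(-1/4) = 6·N^(-1/4).
Setting P·MP_N = w: 78·N^(-1/4) = w.
Solving for N: N^(-1/4) = w/78, so N = (78/w)^(4).

N(w) = (78/w)^(4)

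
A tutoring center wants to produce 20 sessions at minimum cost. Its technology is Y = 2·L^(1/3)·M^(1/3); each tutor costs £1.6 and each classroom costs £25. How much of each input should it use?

L* = 125, M* = 8

Cost minimization requires the marginal rate of technical substitution to equal the input-price ratio: MP_L/MP_M = w/r.
Here MP_L/MP_M = (1/3)·(M/L)/(1/3) = (M/L). Setting this equal to 1.6/25 = 0.064 gives M = 0.064L.
Substituting into Y = 20: 2·L^(1/3)·(0.064L)^(1/3) = 20.
Solving, L = 125 and M = 8.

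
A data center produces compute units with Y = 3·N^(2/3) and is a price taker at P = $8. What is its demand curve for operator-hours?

N(w) = 4096/w³

MP_N = (2/3)·3·N^(-1/3) = 2·N^(-1/3).
Setting P·MP_N = w: 16·N^(-1/3) = w.
Solving for N: N^(-1/3) = w/16, so N = (16/w)^(3).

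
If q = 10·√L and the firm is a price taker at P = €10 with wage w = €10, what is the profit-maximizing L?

L* = 25

MP_L = (1/2)·10·L^(-1/2) = 5·L^(-1/2).
Profit maximization for a price taker requires P·MP_L = w: 10·5·L^(-1/2) = 10.
So L^(-1/2) = 0.2, which gives L = 25.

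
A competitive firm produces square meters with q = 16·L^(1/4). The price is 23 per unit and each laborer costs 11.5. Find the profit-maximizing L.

MP_L = (1/4)·16·L^(-3/4) = 4·L^(-3/4).
Profit maximization for a price taker requires P·MP_L = w: 23·4·L^(-3/4) = 11.5.
So L^(-3/4) = 0.125, which gives L = 16.

L* = 16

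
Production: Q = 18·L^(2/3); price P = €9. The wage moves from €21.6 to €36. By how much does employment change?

ΔL = -98

From P·MP_L = w with MP_L = 12·L^(-1/3), the labor demand is L(w) = (108/w)^(3).
At w = 21.6: L = 125. At w = 36: L = 27.
ΔL = 27 − 125 = -98.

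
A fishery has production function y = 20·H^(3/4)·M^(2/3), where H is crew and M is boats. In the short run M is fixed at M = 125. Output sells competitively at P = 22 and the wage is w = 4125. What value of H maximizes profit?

H* = 16

With M = 125, MP_H = (3/4)·20·H^(-1/4)·125^(2/3) = 375·H^(-1/4).
Profit maximization for a price taker requires P·MP_H = w: 22·375·H^(-1/4) = 4125.
So H^(-1/4) = 0.5, which gives H = 16.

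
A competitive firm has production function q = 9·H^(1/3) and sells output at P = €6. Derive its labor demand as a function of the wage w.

H(w) = (18/w)^(3/2)

MP_H = (1/3)·9·H^(-2/3) = 3·H^(-2/3).
Setting P·MP_H = w: 18·H^(-2/3) = w.
Solving for H: H^(-2/3) = w/18, so H = (18/w)^(3/2).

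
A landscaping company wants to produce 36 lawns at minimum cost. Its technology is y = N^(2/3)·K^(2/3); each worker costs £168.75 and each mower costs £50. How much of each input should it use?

Cost minimization requires the marginal rate of technical substitution to equal the input-price ratio: MP_N/MP_K = w/r.
Here MP_N/MP_K = (2/3)·(K/N)/(2/3) = (K/N). Setting this equal to 168.75/50 = 3.375 gives K = 3.375N.
Substituting into y = 36: N^(2/3)·(3.375N)^(2/3) = 36.
Solving, N = 8 and K = 27.

N* = 8, K* = 27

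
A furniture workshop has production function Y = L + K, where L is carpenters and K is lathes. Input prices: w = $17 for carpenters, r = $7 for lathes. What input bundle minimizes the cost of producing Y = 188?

L* = 0, K* = 188

The inputs are perfect substitutes, so the firm uses whichever has the lower cost per unit of output.
Cost per unit of output via L is 17; via K it is 7. K is cheaper.
Producing Y = 188 with K alone: L = 0, K = 188.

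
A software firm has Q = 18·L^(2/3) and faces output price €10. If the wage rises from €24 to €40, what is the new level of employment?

L* = 27

From P·MP_L = w with MP_L = 12·L^(-1/3), the labor demand is L(w) = (120/w)^(3).
At w = 24: L = 125. At w = 40: L = 27.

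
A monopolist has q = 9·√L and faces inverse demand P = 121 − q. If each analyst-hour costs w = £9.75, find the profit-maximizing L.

Marginal revenue from the inverse demand is MR = 121 − 2q.
The marginal product is MP_L = 4.5·L^(-1/2).
A monopolist hires until marginal revenue product equals the wage: MR·MP_L = w.
At L, q = 9·√L. Substituting and solving: (121 − 18·√L)·4.5·L^(-1/2) = 9.75 gives L = 36.

L* = 36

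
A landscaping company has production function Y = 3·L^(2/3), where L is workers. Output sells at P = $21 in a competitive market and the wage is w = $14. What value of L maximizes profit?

L* = 27

MP_L = (2/3)·3·L^(-1/3) = 2·L^(-1/3).
Profit maximization for a price taker requires P·MP_L = w: 21·2·L^(-1/3) = 14.
So L^(-1/3) = 1/3, which gives L = 27.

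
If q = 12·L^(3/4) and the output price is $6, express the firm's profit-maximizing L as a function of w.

MP_L = (3/4)·12·L^(-1/4) = 9·L^(-1/4).
Setting P·MP_L = w: 54·L^(-1/4) = w.
Solving for L: L^(-1/4) = w/54, so L = (54/w)^(4).

L(w) = 8503056/w^(4)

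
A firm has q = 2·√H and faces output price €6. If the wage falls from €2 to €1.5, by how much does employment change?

ΔH = 7

From P·MP_H = w with MP_H = H^(-1/2), the labor demand is H(w) = (6/w)^(2).
At w = 2: H = 9. At w = 1.5: H = 16.
ΔH = 16 − 9 = 7.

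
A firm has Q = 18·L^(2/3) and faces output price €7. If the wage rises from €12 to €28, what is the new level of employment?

L* = 27

From P·MP_L = w with MP_L = 12·L^(-1/3), the labor demand is L(w) = (84/w)^(3).
At w = 12: L = 343. At w = 28: L = 27.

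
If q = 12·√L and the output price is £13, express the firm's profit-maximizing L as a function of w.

L(w) = 6084/w²

MP_L = (1/2)·12·L^(-1/2) = 6·L^(-1/2).
Setting P·MP_L = w: 78·L^(-1/2) = w.
Solving for L: L^(-1/2) = w/78, so L = (78/w)^(2).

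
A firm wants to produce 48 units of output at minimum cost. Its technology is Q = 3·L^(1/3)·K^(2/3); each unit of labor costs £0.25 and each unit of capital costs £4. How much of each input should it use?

Cost minimization requires the marginal rate of technical substitution to equal the input-price ratio: MP_L/MP_K = w/r.
Here MP_L/MP_K = (1/3)·(K/L)/(2/3) = 0.5·(K/L). Setting this equal to 0.25/4 = 0.0625 gives K = 0.125L.
Substituting into Q = 48: 3·L^(1/3)·(0.125L)^(2/3) = 48.
Solving, L = 64 and K = 8.

L* = 64, K* = 8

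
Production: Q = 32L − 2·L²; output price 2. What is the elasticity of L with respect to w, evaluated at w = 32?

From P·MP_L = w with MP_L = 32 − 4L, labor demand is L(w) = (32 − w/2)/4.
dL/dw = −1/(8) = -0.125.
At w = 32, L = 4, so ε = (dL/dw)·(w/L) = (-0.125)·(32/4) = -1.

ε = -1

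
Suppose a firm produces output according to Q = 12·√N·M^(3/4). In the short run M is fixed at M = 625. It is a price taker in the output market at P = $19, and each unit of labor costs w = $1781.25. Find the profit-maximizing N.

N* = 64

With M = 625, MP_N = (1/2)·12·N^(-1/2)·625^(3/4) = 750·N^(-1/2).
Profit maximization for a price taker requires P·MP_N = w: 19·750·N^(-1/2) = 1781.25.
So N^(-1/2) = 0.125, which gives N = 64.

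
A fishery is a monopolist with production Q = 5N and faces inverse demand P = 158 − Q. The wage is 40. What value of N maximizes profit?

Marginal revenue from the inverse demand is MR = 158 − 2Q.
The marginal product is MP_N = 5.
A monopolist hires until marginal revenue product equals the wage: MR·MP_N = w.
(158 − 10N)·5 = 40, so N = 15.

N* = 15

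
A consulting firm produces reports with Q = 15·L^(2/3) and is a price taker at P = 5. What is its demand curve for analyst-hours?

MP_L = (2/3)·15·L^(-1/3) = 10·L^(-1/3).
Setting P·MP_L = w: 50·L^(-1/3) = w.
Solving for L: L^(-1/3) = w/50, so L = (50/w)^(3).

L(w) = 125000/w³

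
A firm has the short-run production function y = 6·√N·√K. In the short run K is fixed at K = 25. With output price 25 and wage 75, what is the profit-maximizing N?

With K = 25, MP_N = (1/2)·6·N^(-1/2)·25^(1/2) = 15·N^(-1/2).
Profit maximization for a price taker requires P·MP_N = w: 25·15·N^(-1/2) = 75.
So N^(-1/2) = 0.2, which gives N = 25.

N* = 25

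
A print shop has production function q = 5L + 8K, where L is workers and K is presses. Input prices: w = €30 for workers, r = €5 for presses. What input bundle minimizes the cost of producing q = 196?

The inputs are perfect substitutes, so the firm uses whichever has the lower cost per unit of output.
Cost per unit of output via L is w/5 = 6; via K it is r/8 = 0.625. K is cheaper.
Producing q = 196 with K alone: L = 0, K = 24.5.

L* = 0, K* = 24.5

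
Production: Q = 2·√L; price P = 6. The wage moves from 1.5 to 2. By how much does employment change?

ΔL = -7

From P·MP_L = w with MP_L = L^(-1/2), the labor demand is L(w) = (6/w)^(2).
At w = 1.5: L = 16. At w = 2: L = 9.
ΔL = 9 − 16 = -7.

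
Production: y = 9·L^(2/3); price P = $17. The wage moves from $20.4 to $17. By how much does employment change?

From P·MP_L = w with MP_L = 6·L^(-1/3), the labor demand is L(w) = (102/w)^(3).
At w = 20.4: L = 125. At w = 17: L = 216.
ΔL = 216 − 125 = 91.

ΔL = 91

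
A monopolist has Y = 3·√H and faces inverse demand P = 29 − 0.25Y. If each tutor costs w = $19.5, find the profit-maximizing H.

H* = 4

Marginal revenue from the inverse demand is MR = 29 − 0.5Y.
The marginal product is MP_H = 1.5·H^(-1/2).
A monopolist hires until marginal revenue product equals the wage: MR·MP_H = w.
At H, Y = 3·√H. Substituting and solving: (29 − 1.5·√H)·1.5·H^(-1/2) = 19.5 gives H = 4.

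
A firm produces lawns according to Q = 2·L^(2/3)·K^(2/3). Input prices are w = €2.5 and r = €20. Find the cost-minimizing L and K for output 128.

Cost minimization requires the marginal rate of technical substitution to equal the input-price ratio: MP_L/MP_K = w/r.
Here MP_L/MP_K = (2/3)·(K/L)/(2/3) = (K/L). Setting this equal to 2.5/20 = 0.125 gives K = 0.125L.
Substituting into Q = 128: 2·L^(2/3)·(0.125L)^(2/3) = 128.
Solving, L = 64 and K = 8.

L* = 64, K* = 8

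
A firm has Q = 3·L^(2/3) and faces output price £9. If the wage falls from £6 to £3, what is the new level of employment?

From P·MP_L = w with MP_L = 2·L^(-1/3), the labor demand is L(w) = (18/w)^(3).
At w = 6: L = 27. At w = 3: L = 216.

L* = 216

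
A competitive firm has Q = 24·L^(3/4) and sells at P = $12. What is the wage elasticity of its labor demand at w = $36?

MP_L = (3/4)·24·L^(-1/4), so P·MP_L = w gives 216·L^(-1/4) = w.
Solving, L(w) = (216/w)^(4). This is a constant-elasticity form: L ∝ w^(−4), so ε = −4.

ε = -4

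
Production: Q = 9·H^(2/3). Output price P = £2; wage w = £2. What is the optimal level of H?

H* = 216

MP_H = (2/3)·9·H^(-1/3) = 6·H^(-1/3).
Profit maximization for a price taker requires P·MP_H = w: 2·6·H^(-1/3) = 2.
So H^(-1/3) = 1/6, which gives H = 216.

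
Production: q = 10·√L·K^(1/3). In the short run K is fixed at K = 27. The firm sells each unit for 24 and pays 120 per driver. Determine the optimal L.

With K = 27, MP_L = (1/2)·10·L^(-1/2)·27^(1/3) = 15·L^(-1/2).
Profit maximization for a price taker requires P·MP_L = w: 24·15·L^(-1/2) = 120.
So L^(-1/2) = 1/3, which gives L = 9.

L* = 9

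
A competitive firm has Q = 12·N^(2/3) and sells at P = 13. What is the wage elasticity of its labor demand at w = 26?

ε = -3

MP_N = (2/3)·12·N^(-1/3), so P·MP_N = w gives 104·N^(-1/3) = w.
Solving, N(w) = (104/w)^(3). This is a constant-elasticity form: N ∝ w^(−3), so ε = −3.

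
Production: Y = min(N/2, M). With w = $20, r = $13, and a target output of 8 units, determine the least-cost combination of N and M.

N* = 16, M* = 8

With a fixed-proportions technology, the cost-minimizing bundle uses no slack in either input: N/2 = M = Y.
So N = 2·8 = 16 and M = 8.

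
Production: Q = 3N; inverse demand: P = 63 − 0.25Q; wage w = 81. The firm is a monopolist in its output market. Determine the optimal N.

Marginal revenue from the inverse demand is MR = 63 − 0.5Q.
The marginal product is MP_N = 3.
A monopolist hires until marginal revenue product equals the wage: MR·MP_N = w.
(63 − 1.5N)·3 = 81, so N = 24.

N* = 24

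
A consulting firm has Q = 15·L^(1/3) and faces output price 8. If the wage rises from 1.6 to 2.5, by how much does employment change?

ΔL = -61

From P·MP_L = w with MP_L = 5·L^(-2/3), the labor demand is L(w) = (40/w)^(3/2).
At w = 1.6: L = 125. At w = 2.5: L = 64.
ΔL = 64 − 125 = -61.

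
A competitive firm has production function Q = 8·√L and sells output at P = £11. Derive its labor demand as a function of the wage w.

MP_L = (1/2)·8·L^(-1/2) = 4·L^(-1/2).
Setting P·MP_L = w: 44·L^(-1/2) = w.
Solving for L: L^(-1/2) = w/44, so L = (44/w)^(2).

L(w) = 1936/w²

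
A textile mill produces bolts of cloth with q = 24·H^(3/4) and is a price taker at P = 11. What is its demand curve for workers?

H(w) = (198/w)^(4)

MP_H = (3/4)·24·H^(-1/4) = 18·H^(-1/4).
Setting P·MP_H = w: 198·H^(-1/4) = w.
Solving for H: H^(-1/4) = w/198, so H = (198/w)^(4).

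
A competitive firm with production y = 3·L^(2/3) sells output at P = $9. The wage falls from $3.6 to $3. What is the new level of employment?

From P·MP_L = w with MP_L = 2·L^(-1/3), the labor demand is L(w) = (18/w)^(3).
At w = 3.6: L = 125. At w = 3: L = 216.

L* = 216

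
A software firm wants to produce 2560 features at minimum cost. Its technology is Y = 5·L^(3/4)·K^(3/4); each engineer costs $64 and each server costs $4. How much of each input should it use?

Cost minimization requires the marginal rate of technical substitution to equal the input-price ratio: MP_L/MP_K = w/r.
Here MP_L/MP_K = (3/4)·(K/L)/(3/4) = (K/L). Setting this equal to 64/4 = 16 gives K = 16L.
Substituting into Y = 2560: 5·L^(3/4)·(16L)^(3/4) = 2560.
Solving, L = 16 and K = 256.

L* = 16, K* = 256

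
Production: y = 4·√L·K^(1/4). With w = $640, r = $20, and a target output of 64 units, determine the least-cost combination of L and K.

Cost minimization requires the marginal rate of technical substitution to equal the input-price ratio: MP_L/MP_K = w/r.
Here MP_L/MP_K = (1/2)·(K/L)/(1/4) = 2·(K/L). Setting this equal to 640/20 = 32 gives K = 16L.
Substituting into y = 64: 4·L^(1/2)·(16L)^(1/4) = 64.
Solving, L = 16 and K = 256.

L* = 16, K* = 256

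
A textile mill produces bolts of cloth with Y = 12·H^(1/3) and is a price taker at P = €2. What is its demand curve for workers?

H(w) = (8/w)^(3/2)

MP_H = (1/3)·12·H^(-2/3) = 4·H^(-2/3).
Setting P·MP_H = w: 8·H^(-2/3) = w.
Solving for H: H^(-2/3) = w/8, so H = (8/w)^(3/2).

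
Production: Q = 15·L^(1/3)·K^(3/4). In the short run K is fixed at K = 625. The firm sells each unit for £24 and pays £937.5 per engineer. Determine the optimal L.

With K = 625, MP_L = (1/3)·15·L^(-2/3)·625^(3/4) = 625·L^(-2/3).
Profit maximization for a price taker requires P·MP_L = w: 24·625·L^(-2/3) = 937.5.
So L^(-2/3) = 0.0625, which gives L = 64.

L* = 64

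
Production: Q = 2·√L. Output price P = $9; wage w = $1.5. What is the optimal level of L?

L* = 36

MP_L = (1/2)·2·L^(-1/2) = L^(-1/2).
Profit maximization for a price taker requires P·MP_L = w: 9·L^(-1/2) = 1.5.
So L^(-1/2) = 1/6, which gives L = 36.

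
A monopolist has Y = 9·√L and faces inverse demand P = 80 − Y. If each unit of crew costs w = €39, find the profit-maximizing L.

L* = 9

Marginal revenue from the inverse demand is MR = 80 − 2Y.
The marginal product is MP_L = 4.5·L^(-1/2).
A monopolist hires until marginal revenue product equals the wage: MR·MP_L = w.
At L, Y = 9·√L. Substituting and solving: (80 − 18·√L)·4.5·L^(-1/2) = 39 gives L = 9.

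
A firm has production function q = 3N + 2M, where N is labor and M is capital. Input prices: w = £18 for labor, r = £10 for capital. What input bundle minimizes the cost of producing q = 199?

The inputs are perfect substitutes, so the firm uses whichever has the lower cost per unit of output.
Cost per unit of output via N is w/3 = 6; via M it is r/2 = 5. M is cheaper.
Producing q = 199 with M alone: N = 0, M = 99.5.

N* = 0, M* = 99.5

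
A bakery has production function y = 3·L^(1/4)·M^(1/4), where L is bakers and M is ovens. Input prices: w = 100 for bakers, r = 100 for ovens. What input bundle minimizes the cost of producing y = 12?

L* = 16, M* = 16

Cost minimization requires the marginal rate of technical substitution to equal the input-price ratio: MP_L/MP_M = w/r.
Here MP_L/MP_M = (1/4)·(M/L)/(1/4) = (M/L). Setting this equal to 100/100 = 1 gives M = L.
Substituting into y = 12: 3·L^(1/4)·(L)^(1/4) = 12.
Solving, L = 16 and M = 16.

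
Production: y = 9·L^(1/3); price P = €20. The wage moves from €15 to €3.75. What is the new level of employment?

L* = 64

From P·MP_L = w with MP_L = 3·L^(-2/3), the labor demand is L(w) = (60/w)^(3/2).
At w = 15: L = 8. At w = 3.75: L = 64.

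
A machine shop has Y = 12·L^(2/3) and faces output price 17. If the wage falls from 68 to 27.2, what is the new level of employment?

L* = 125

From P·MP_L = w with MP_L = 8·L^(-1/3), the labor demand is L(w) = (136/w)^(3).
At w = 68: L = 8. At w = 27.2: L = 125.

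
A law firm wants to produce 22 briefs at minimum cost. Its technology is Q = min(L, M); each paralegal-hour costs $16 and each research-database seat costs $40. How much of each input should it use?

L* = 22, M* = 22

With a fixed-proportions technology, the cost-minimizing bundle uses no slack in either input: L = M = Q.
So L = 22 and M = 22.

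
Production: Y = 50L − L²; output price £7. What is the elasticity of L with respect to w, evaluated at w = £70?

From P·MP_L = w with MP_L = 50 − 2L, labor demand is L(w) = (50 − w/7)/2.
dL/dw = −1/(14) = -1/14.
At w = 70, L = 20, so ε = (dL/dw)·(w/L) = (-1/14)·(70/20) = -0.25.

ε = -0.25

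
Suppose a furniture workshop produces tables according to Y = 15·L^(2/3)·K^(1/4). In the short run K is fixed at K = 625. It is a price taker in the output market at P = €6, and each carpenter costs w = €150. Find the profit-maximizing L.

L* = 8

With K = 625, MP_L = (2/3)·15·L^(-1/3)·625^(1/4) = 50·L^(-1/3).
Profit maximization for a price taker requires P·MP_L = w: 6·50·L^(-1/3) = 150.
So L^(-1/3) = 0.5, which gives L = 8.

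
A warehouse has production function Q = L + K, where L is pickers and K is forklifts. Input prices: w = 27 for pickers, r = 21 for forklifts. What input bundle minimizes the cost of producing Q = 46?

L* = 0, K* = 46

The inputs are perfect substitutes, so the firm uses whichever has the lower cost per unit of output.
Cost per unit of output via L is 27; via K it is 21. K is cheaper.
Producing Q = 46 with K alone: L = 0, K = 46.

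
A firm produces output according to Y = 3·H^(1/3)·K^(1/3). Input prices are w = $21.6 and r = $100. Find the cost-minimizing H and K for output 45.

H* = 125, K* = 27

Cost minimization requires the marginal rate of technical substitution to equal the input-price ratio: MP_H/MP_K = w/r.
Here MP_H/MP_K = (1/3)·(K/H)/(1/3) = (K/H). Setting this equal to 21.6/100 = 0.216 gives K = 0.216H.
Substituting into Y = 45: 3·H^(1/3)·(0.216H)^(1/3) = 45.
Solving, H = 125 and K = 27.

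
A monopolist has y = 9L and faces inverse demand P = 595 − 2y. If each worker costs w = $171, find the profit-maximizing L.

Marginal revenue from the inverse demand is MR = 595 − 4y.
The marginal product is MP_L = 9.
A monopolist hires until marginal revenue product equals the wage: MR·MP_L = w.
(595 − 36L)·9 = 171, so L = 16.

L* = 16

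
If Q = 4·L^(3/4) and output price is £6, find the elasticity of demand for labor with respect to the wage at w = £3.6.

ε = -4

MP_L = (3/4)·4·L^(-1/4), so P·MP_L = w gives 18·L^(-1/4) = w.
Solving, L(w) = (18/w)^(4). This is a constant-elasticity form: L ∝ w^(−4), so ε = −4.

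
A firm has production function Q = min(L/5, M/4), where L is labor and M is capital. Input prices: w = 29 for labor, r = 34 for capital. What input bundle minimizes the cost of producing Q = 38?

L* = 190, M* = 152

With a fixed-proportions technology, the cost-minimizing bundle uses no slack in either input: L/5 = M/4 = Q.
So L = 5·38 = 190 and M = 4·38 = 152.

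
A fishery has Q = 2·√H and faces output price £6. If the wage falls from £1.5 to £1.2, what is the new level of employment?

H* = 25

From P·MP_H = w with MP_H = H^(-1/2), the labor demand is H(w) = (6/w)^(2).
At w = 1.5: H = 16. At w = 1.2: H = 25.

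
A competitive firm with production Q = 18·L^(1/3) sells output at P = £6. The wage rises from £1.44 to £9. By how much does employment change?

ΔL = -117

From P·MP_L = w with MP_L = 6·L^(-2/3), the labor demand is L(w) = (36/w)^(3/2).
At w = 1.44: L = 125. At w = 9: L = 8.
ΔL = 8 − 125 = -117.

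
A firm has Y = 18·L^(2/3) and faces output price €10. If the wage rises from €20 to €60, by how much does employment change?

ΔL = -208

From P·MP_L = w with MP_L = 12·L^(-1/3), the labor demand is L(w) = (120/w)^(3).
At w = 20: L = 216. At w = 60: L = 8.
ΔL = 8 − 216 = -208.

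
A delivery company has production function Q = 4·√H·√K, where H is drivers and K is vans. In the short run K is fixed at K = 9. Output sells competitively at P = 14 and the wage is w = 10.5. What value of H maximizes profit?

H* = 64

With K = 9, MP_H = (1/2)·4·H^(-1/2)·9^(1/2) = 6·H^(-1/2).
Profit maximization for a price taker requires P·MP_H = w: 14·6·H^(-1/2) = 10.5.
So H^(-1/2) = 0.125, which gives H = 64.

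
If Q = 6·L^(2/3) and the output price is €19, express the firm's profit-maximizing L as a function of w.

MP_L = (2/3)·6·L^(-1/3) = 4·L^(-1/3).
Setting P·MP_L = w: 76·L^(-1/3) = w.
Solving for L: L^(-1/3) = w/76, so L = (76/w)^(3).

L(w) = 438976/w³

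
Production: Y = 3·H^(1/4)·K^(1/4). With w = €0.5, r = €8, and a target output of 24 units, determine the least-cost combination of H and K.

H* = 256, K* = 16

Cost minimization requires the marginal rate of technical substitution to equal the input-price ratio: MP_H/MP_K = w/r.
Here MP_H/MP_K = (1/4)·(K/H)/(1/4) = (K/H). Setting this equal to 0.5/8 = 0.0625 gives K = 0.0625H.
Substituting into Y = 24: 3·H^(1/4)·(0.0625H)^(1/4) = 24.
Solving, H = 256 and K = 16.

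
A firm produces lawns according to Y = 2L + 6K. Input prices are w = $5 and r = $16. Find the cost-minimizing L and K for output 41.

The inputs are perfect substitutes, so the firm uses whichever has the lower cost per unit of output.
Cost per unit of output via L is w/2 = 2.5; via K it is r/6 = 8/3. L is cheaper.
Producing Y = 41 with L alone: L = 20.5, K = 0.

L* = 20.5, K* = 0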